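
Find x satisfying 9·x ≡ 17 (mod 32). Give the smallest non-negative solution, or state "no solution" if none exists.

First find gcd(9, 32):
32 = 3*9 + 5
9 = 1*5 + 4
5 = 1*4 + 1
4 = 4*1 + 0
gcd = 1, so a unique solution mod 32 exists.
Back-substitute for the Bézout coefficients:
1 = 5 − 4
1 = −9 + 2·5
1 = 2·32 − 7·9
So 9·(-7) ≡ 1 (mod 32), giving 9⁻¹ ≡ 25.
x ≡ 9⁻¹·17 ≡ 25·17 ≡ 9 (mod 32).

9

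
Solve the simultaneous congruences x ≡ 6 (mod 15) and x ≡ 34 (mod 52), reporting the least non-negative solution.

606

Write x = 6 + 15·k. Then 15·k ≡ 34 − 6 ≡ 28 (mod 52).
Need 15⁻¹ mod 52. Extended Euclid on (52, 15):
52 = 3·15 + 7
15 = 2·7 + 1
7 = 7·1 + 0
Back-substitute:
1 = 15 − 2·7
1 = −2·52 + 7·15
15⁻¹ ≡ 7 (mod 52), so k ≡ 7·28 ≡ 40 (mod 52).
x = 6 + 15·40 = 606.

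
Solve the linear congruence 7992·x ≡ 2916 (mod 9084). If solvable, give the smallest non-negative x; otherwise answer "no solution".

563

First find gcd(7992, 9084):
9084 = 1*7992 + 1092
7992 = 7*1092 + 348
1092 = 3*348 + 48
348 = 7*48 + 12
48 = 4*12 + 0
gcd = 12 and 12 | 2916, so solutions exist. Divide through by 12: 666x ≡ 243 (mod 757).
Now find 666⁻¹ mod 757:
757 = 1*666 + 91
666 = 7*91 + 29
91 = 3*29 + 4
29 = 7*4 + 1
4 = 4*1 + 0
Back-substitute:
1 = 29 − 7·4
1 = −7·91 + 22·29
1 = 22·666 − 161·91
1 = −161·757 + 183·666
So 666⁻¹ ≡ 183 (mod 757).
Then x ≡ 183·243 ≡ 563 (mod 757); the smallest non-negative solution is x = 563.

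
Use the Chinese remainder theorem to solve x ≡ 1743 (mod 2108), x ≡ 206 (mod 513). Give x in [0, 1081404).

Write x = 1743 + 2108·k. Then 2108·k ≡ 206 − 1743 ≡ 2 (mod 513).
Need 2108⁻¹ mod 513. Extended Euclid on (513, 56):
513 = 9×56 + 9
56 = 6×9 + 2
9 = 4×2 + 1
2 = 2×1 + 0
Back-substitute:
1 = 9 − 4·2
1 = −4·56 + 25·9
1 = 25·513 − 229·56
2108⁻¹ ≡ 284 (mod 513), so k ≡ 284·2 ≡ 55 (mod 513).
x = 1743 + 2108·55 = 117683.

117683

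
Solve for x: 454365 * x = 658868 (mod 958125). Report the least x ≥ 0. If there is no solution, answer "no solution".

no solution

gcd(454365, 958125):
958125 = 2·454365 + 49395
454365 = 9·49395 + 9810
49395 = 5·9810 + 345
9810 = 28·345 + 150
345 = 2·150 + 45
150 = 3·45 + 15
45 = 3·15 + 0
gcd = 15, but 15 ∤ 658868, so the congruence has no solution.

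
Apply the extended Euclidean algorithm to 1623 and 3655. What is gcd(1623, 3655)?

Repeated division:
3655 = 2×1623 + 409
1623 = 3×409 + 396
409 = 1×396 + 13
396 = 30×13 + 6
13 = 2×6 + 1
6 = 6×1 + 0
gcd(1623, 3655) = 1.
Back-substituting:
1 = 13 − 2·6
1 = −2·396 + 61·13
1 = 61·409 − 63·396
1 = −63·1623 + 250·409
1 = 250·3655 − 563·1623
So 1 = (250)·3655 + (-563)·1623.

1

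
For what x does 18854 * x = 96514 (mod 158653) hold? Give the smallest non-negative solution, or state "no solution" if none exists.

13452

First find gcd(18854, 158653):
158653 = 8*18854 + 7821
18854 = 2*7821 + 3212
7821 = 2*3212 + 1397
3212 = 2*1397 + 418
1397 = 3*418 + 143
418 = 2*143 + 132
143 = 1*132 + 11
132 = 12*11 + 0
gcd = 11 and 11 | 96514, so solutions exist. Divide through by 11: 1714x ≡ 8774 (mod 14423).
Now find 1714⁻¹ mod 14423:
14423 = 8*1714 + 711
1714 = 2*711 + 292
711 = 2*292 + 127
292 = 2*127 + 38
127 = 3*38 + 13
38 = 2*13 + 12
13 = 1*12 + 1
12 = 12*1 + 0
Back-substitute:
1 = 13 − 12
1 = −38 + 3·13
1 = 3·127 − 10·38
1 = −10·292 + 23·127
1 = 23·711 − 56·292
1 = −56·1714 + 135·711
1 = 135·14423 − 1136·1714
So 1714·(-1136) ≡ 1 (mod 14423), i.e. 1714⁻¹ ≡ 13287.
Then x ≡ 13287·8774 ≡ 13452 (mod 14423); the smallest non-negative solution is x = 13452.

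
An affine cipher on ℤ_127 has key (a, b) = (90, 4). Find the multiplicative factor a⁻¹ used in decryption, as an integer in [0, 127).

24

Extended Euclidean algorithm:
127 = 1·90 + 37
90 = 2·37 + 16
37 = 2·16 + 5
16 = 3·5 + 1
5 = 5·1 + 0
gcd = 1, so the inverse exists. Back-substitute:
1 = 16 − 3·5
1 = −3·37 + 7·16
1 = 7·90 − 17·37
1 = −17·127 + 24·90
So 90·24 ≡ 1 (mod 127).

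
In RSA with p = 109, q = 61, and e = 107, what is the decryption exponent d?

2483

φ(n) = (p−1)(q−1) = 108·60 = 6480.
Need d with 107·d ≡ 1 (mod 6480). Apply the extended Euclidean algorithm:
6480 = 60×107 + 60
107 = 1×60 + 47
60 = 1×47 + 13
47 = 3×13 + 8
13 = 1×8 + 5
8 = 1×5 + 3
5 = 1×3 + 2
3 = 1×2 + 1
2 = 2×1 + 0
Back-substitute:
1 = 3 − 2
1 = −5 + 2·3
1 = 2·8 − 3·5
1 = −3·13 + 5·8
1 = 5·47 − 18·13
1 = −18·60 + 23·47
1 = 23·107 − 41·60
1 = −41·6480 + 2483·107
So 107·2483 ≡ 1 (mod 6480), hence d = 2483.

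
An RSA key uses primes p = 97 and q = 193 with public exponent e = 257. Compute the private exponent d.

φ(n) = (p−1)(q−1) = 96·192 = 18432.
Need d with 257·d ≡ 1 (mod 18432). Apply the extended Euclidean algorithm:
18432 = 71·257 + 185
257 = 1·185 + 72
185 = 2·72 + 41
72 = 1·41 + 31
41 = 1·31 + 10
31 = 3·10 + 1
10 = 10·1 + 0
Back-substitute:
1 = 31 − 3·10
1 = −3·41 + 4·31
1 = 4·72 − 7·41
1 = −7·185 + 18·72
1 = 18·257 − 25·185
1 = −25·18432 + 1793·257
So 257·1793 ≡ 1 (mod 18432), hence d = 1793.

1793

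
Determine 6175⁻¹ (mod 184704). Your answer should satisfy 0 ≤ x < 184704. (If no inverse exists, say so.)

Compute gcd(6175, 184704):
184704 = 29*6175 + 5629
6175 = 1*5629 + 546
5629 = 10*546 + 169
546 = 3*169 + 39
169 = 4*39 + 13
39 = 3*13 + 0
The gcd is 13, not 1, hence no inverse exists.

no inverse exists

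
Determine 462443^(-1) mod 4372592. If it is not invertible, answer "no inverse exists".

Extended Euclidean algorithm:
4372592 = 9*462443 + 210605
462443 = 2*210605 + 41233
210605 = 5*41233 + 4440
41233 = 9*4440 + 1273
4440 = 3*1273 + 621
1273 = 2*621 + 31
621 = 20*31 + 1
31 = 31*1 + 0
Since gcd(462443, 4372592) = 1, back-substitute to write 1 as a combination:
1 = 621 − 20·31
1 = −20·1273 + 41·621
1 = 41·4440 − 143·1273
1 = −143·41233 + 1328·4440
1 = 1328·210605 − 6783·41233
1 = −6783·462443 + 14894·210605
1 = 14894·4372592 − 140829·462443
Thus 462443·(-140829) ≡ 1 (mod 4372592); reducing, -140829 mod 4372592 = 4231763.

4231763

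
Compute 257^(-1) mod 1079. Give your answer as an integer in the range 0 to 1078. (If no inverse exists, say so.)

550

gcd(1079, 257) by repeated division:
1079 = 4·257 + 51
257 = 5·51 + 2
51 = 25·2 + 1
2 = 2·1 + 0
Since gcd(257, 1079) = 1, back-substitute to write 1 as a combination:
1 = 51 − 25·2
1 = −25·257 + 126·51
1 = 126·1079 − 529·257
Hence 257⁻¹ ≡ -529 ≡ 550 (mod 1079).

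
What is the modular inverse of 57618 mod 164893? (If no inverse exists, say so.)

149110

Run Euclid on (164893, 57618):
164893 = 2×57618 + 49657
57618 = 1×49657 + 7961
49657 = 6×7961 + 1891
7961 = 4×1891 + 397
1891 = 4×397 + 303
397 = 1×303 + 94
303 = 3×94 + 21
94 = 4×21 + 10
21 = 2×10 + 1
10 = 10×1 + 0
Since gcd(57618, 164893) = 1, back-substitute to write 1 as a combination:
1 = 21 − 2·10
1 = −2·94 + 9·21
1 = 9·303 − 29·94
1 = −29·397 + 38·303
1 = 38·1891 − 181·397
1 = −181·7961 + 762·1891
1 = 762·49657 − 4753·7961
1 = −4753·57618 + 5515·49657
1 = 5515·164893 − 15783·57618
Hence 57618⁻¹ ≡ -15783 ≡ 149110 (mod 164893).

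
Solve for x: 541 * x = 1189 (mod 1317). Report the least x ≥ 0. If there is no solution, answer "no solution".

937

First find gcd(541, 1317):
1317 = 2·541 + 235
541 = 2·235 + 71
235 = 3·71 + 22
71 = 3·22 + 5
22 = 4·5 + 2
5 = 2·2 + 1
2 = 2·1 + 0
gcd = 1, so a unique solution mod 1317 exists.
Back-substitute for the Bézout coefficients:
1 = 5 − 2·2
1 = −2·22 + 9·5
1 = 9·71 − 29·22
1 = −29·235 + 96·71
1 = 96·541 − 221·235
1 = −221·1317 + 538·541
So 541·(538) ≡ 1 (mod 1317), giving 541⁻¹ ≡ 538.
x ≡ 541⁻¹·1189 ≡ 538·1189 ≡ 937 (mod 1317).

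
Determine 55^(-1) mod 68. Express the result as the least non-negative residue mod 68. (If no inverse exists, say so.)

Apply the Euclidean algorithm to 68 and 55:
68 = 1·55 + 13
55 = 4·13 + 3
13 = 4·3 + 1
3 = 3·1 + 0
gcd = 1, so the inverse exists. Back-substitute:
1 = 13 − 4·3
1 = −4·55 + 17·13
1 = 17·68 − 21·55
Thus 55·(-21) ≡ 1 (mod 68); reducing, -21 mod 68 = 47.

47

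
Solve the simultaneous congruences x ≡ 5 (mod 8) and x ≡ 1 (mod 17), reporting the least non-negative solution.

69

Write x = 5 + 8·k. Then 8·k ≡ 1 − 5 ≡ 13 (mod 17).
Need 8⁻¹ mod 17. Extended Euclid on (17, 8):
17 = 2·8 + 1
8 = 8·1 + 0
Back-substitute:
1 = 17 − 2·8
8⁻¹ ≡ 15 (mod 17), so k ≡ 15·13 ≡ 8 (mod 17).
x = 5 + 8·8 = 69.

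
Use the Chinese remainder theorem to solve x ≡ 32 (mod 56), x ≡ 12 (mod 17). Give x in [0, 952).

Write x = 32 + 56·k. Then 56·k ≡ 12 − 32 ≡ 14 (mod 17).
Need 56⁻¹ mod 17. Extended Euclid on (17, 5):
17 = 3*5 + 2
5 = 2*2 + 1
2 = 2*1 + 0
Back-substitute:
1 = 5 − 2·2
1 = −2·17 + 7·5
56⁻¹ ≡ 7 (mod 17), so k ≡ 7·14 ≡ 13 (mod 17).
x = 32 + 56·13 = 760.

760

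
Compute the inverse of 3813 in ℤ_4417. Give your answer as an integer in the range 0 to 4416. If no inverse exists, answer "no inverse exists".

gcd(4417, 3813) by repeated division:
4417 = 1·3813 + 604
3813 = 6·604 + 189
604 = 3·189 + 37
189 = 5·37 + 4
37 = 9·4 + 1
4 = 4·1 + 0
Since gcd(3813, 4417) = 1, back-substitute to write 1 as a combination:
1 = 37 − 9·4
1 = −9·189 + 46·37
1 = 46·604 − 147·189
1 = −147·3813 + 928·604
1 = 928·4417 − 1075·3813
Thus 3813·(-1075) ≡ 1 (mod 4417); reducing, -1075 mod 4417 = 3342.

3342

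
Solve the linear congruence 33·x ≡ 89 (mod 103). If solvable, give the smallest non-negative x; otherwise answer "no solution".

62

First find gcd(33, 103):
103 = 3×33 + 4
33 = 8×4 + 1
4 = 4×1 + 0
gcd = 1, so a unique solution mod 103 exists.
Back-substitute for the Bézout coefficients:
1 = 33 − 8·4
1 = −8·103 + 25·33
So 33·(25) ≡ 1 (mod 103), giving 33⁻¹ ≡ 25.
x ≡ 33⁻¹·89 ≡ 25·89 ≡ 62 (mod 103).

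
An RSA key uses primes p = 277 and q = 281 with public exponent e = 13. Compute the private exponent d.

47557

φ(n) = (p−1)(q−1) = 276·280 = 77280.
Need d with 13·d ≡ 1 (mod 77280). Apply the extended Euclidean algorithm:
77280 = 5944*13 + 8
13 = 1*8 + 5
8 = 1*5 + 3
5 = 1*3 + 2
3 = 1*2 + 1
2 = 2*1 + 0
Back-substitute:
1 = 3 − 2
1 = −5 + 2·3
1 = 2·8 − 3·5
1 = −3·13 + 5·8
1 = 5·77280 − 29723·13
So 13·(-29723) ≡ 1 (mod 77280), hence d ≡ -29723 ≡ 47557 (mod 77280).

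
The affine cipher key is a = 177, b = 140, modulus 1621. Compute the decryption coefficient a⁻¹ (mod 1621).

1447

Run Euclid on (1621, 177):
1621 = 9×177 + 28
177 = 6×28 + 9
28 = 3×9 + 1
9 = 9×1 + 0
Since gcd(177, 1621) = 1, back-substitute to write 1 as a combination:
1 = 28 − 3·9
1 = −3·177 + 19·28
1 = 19·1621 − 174·177
Thus 177·(-174) ≡ 1 (mod 1621); reducing, -174 mod 1621 = 1447.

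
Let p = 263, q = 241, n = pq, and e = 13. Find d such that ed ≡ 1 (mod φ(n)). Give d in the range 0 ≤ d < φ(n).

4837

φ(n) = (p−1)(q−1) = 262·240 = 62880.
Need d with 13·d ≡ 1 (mod 62880). Apply the extended Euclidean algorithm:
62880 = 4836×13 + 12
13 = 1×12 + 1
12 = 12×1 + 0
Back-substitute:
1 = 13 − 12
1 = −62880 + 4837·13
So 13·4837 ≡ 1 (mod 62880), hence d = 4837.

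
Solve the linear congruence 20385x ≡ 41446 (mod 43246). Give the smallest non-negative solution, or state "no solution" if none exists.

First find gcd(20385, 43246):
43246 = 2·20385 + 2476
20385 = 8·2476 + 577
2476 = 4·577 + 168
577 = 3·168 + 73
168 = 2·73 + 22
73 = 3·22 + 7
22 = 3·7 + 1
7 = 7·1 + 0
gcd = 1, so a unique solution mod 43246 exists.
Back-substitute for the Bézout coefficients:
1 = 22 − 3·7
1 = −3·73 + 10·22
1 = 10·168 − 23·73
1 = −23·577 + 79·168
1 = 79·2476 − 339·577
1 = −339·20385 + 2791·2476
1 = 2791·43246 − 5921·20385
So 20385·(-5921) ≡ 1 (mod 43246), giving 20385⁻¹ ≡ 37325.
x ≡ 20385⁻¹·41446 ≡ 37325·41446 ≡ 19284 (mod 43246).

19284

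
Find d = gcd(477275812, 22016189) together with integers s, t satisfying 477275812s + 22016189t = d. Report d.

13

Repeated division:
477275812 = 21×22016189 + 14935843
22016189 = 1×14935843 + 7080346
14935843 = 2×7080346 + 775151
7080346 = 9×775151 + 103987
775151 = 7×103987 + 47242
103987 = 2×47242 + 9503
47242 = 4×9503 + 9230
9503 = 1×9230 + 273
9230 = 33×273 + 221
273 = 1×221 + 52
221 = 4×52 + 13
52 = 4×13 + 0
gcd(477275812, 22016189) = 13.
Express as a combination:
13 = 221 − 4·52
13 = −4·273 + 5·221
13 = 5·9230 − 169·273
13 = −169·9503 + 174·9230
13 = 174·47242 − 865·9503
13 = −865·103987 + 1904·47242
13 = 1904·775151 − 14193·103987
13 = −14193·7080346 + 129641·775151
13 = 129641·14935843 − 273475·7080346
13 = −273475·22016189 + 403116·14935843
13 = 403116·477275812 − 8738911·22016189
So 13 = (403116)·477275812 + (-8738911)·22016189.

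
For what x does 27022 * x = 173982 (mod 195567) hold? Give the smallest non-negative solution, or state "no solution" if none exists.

First find gcd(27022, 195567):
195567 = 7*27022 + 6413
27022 = 4*6413 + 1370
6413 = 4*1370 + 933
1370 = 1*933 + 437
933 = 2*437 + 59
437 = 7*59 + 24
59 = 2*24 + 11
24 = 2*11 + 2
11 = 5*2 + 1
2 = 2*1 + 0
gcd = 1, so a unique solution mod 195567 exists.
Back-substitute for the Bézout coefficients:
1 = 11 − 5·2
1 = −5·24 + 11·11
1 = 11·59 − 27·24
1 = −27·437 + 200·59
1 = 200·933 − 427·437
1 = −427·1370 + 627·933
1 = 627·6413 − 2935·1370
1 = −2935·27022 + 12367·6413
1 = 12367·195567 − 89504·27022
So 27022·(-89504) ≡ 1 (mod 195567), giving 27022⁻¹ ≡ 106063.
x ≡ 27022⁻¹·173982 ≡ 106063·173982 ≡ 133014 (mod 195567).

133014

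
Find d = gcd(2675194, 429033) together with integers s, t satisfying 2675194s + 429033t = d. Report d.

Repeated division:
2675194 = 6×429033 + 100996
429033 = 4×100996 + 25049
100996 = 4×25049 + 800
25049 = 31×800 + 249
800 = 3×249 + 53
249 = 4×53 + 37
53 = 1×37 + 16
37 = 2×16 + 5
16 = 3×5 + 1
5 = 5×1 + 0
gcd(2675194, 429033) = 1.
Express as a combination:
1 = 16 − 3·5
1 = −3·37 + 7·16
1 = 7·53 − 10·37
1 = −10·249 + 47·53
1 = 47·800 − 151·249
1 = −151·25049 + 4728·800
1 = 4728·100996 − 19063·25049
1 = −19063·429033 + 80980·100996
1 = 80980·2675194 − 504943·429033
So 1 = (80980)·2675194 + (-504943)·429033.

1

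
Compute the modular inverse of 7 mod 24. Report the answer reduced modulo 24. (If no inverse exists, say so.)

gcd(24, 7) by repeated division:
24 = 3×7 + 3
7 = 2×3 + 1
3 = 3×1 + 0
gcd = 1, so the inverse exists. Back-substitute:
1 = 7 − 2·3
1 = −2·24 + 7·7
So 7·7 ≡ 1 (mod 24).

7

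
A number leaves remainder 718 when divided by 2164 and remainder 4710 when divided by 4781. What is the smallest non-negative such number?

2337838

Write x = 718 + 2164·k. Then 2164·k ≡ 4710 − 718 ≡ 3992 (mod 4781).
Need 2164⁻¹ mod 4781. Extended Euclid on (4781, 2164):
4781 = 2×2164 + 453
2164 = 4×453 + 352
453 = 1×352 + 101
352 = 3×101 + 49
101 = 2×49 + 3
49 = 16×3 + 1
3 = 3×1 + 0
Back-substitute:
1 = 49 − 16·3
1 = −16·101 + 33·49
1 = 33·352 − 115·101
1 = −115·453 + 148·352
1 = 148·2164 − 707·453
1 = −707·4781 + 1562·2164
2164⁻¹ ≡ 1562 (mod 4781), so k ≡ 1562·3992 ≡ 1080 (mod 4781).
x = 718 + 2164·1080 = 2337838.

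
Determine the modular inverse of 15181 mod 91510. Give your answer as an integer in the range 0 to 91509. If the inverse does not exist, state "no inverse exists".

40791

Run Euclid on (91510, 15181):
91510 = 6*15181 + 424
15181 = 35*424 + 341
424 = 1*341 + 83
341 = 4*83 + 9
83 = 9*9 + 2
9 = 4*2 + 1
2 = 2*1 + 0
The gcd is 1. Working backward:
1 = 9 − 4·2
1 = −4·83 + 37·9
1 = 37·341 − 152·83
1 = −152·424 + 189·341
1 = 189·15181 − 6767·424
1 = −6767·91510 + 40791·15181
So 15181·40791 ≡ 1 (mod 91510).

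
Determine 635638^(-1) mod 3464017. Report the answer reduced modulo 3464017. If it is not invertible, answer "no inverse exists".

Apply the Euclidean algorithm to 3464017 and 635638:
3464017 = 5×635638 + 285827
635638 = 2×285827 + 63984
285827 = 4×63984 + 29891
63984 = 2×29891 + 4202
29891 = 7×4202 + 477
4202 = 8×477 + 386
477 = 1×386 + 91
386 = 4×91 + 22
91 = 4×22 + 3
22 = 7×3 + 1
3 = 3×1 + 0
Since gcd(635638, 3464017) = 1, back-substitute to write 1 as a combination:
1 = 22 − 7·3
1 = −7·91 + 29·22
1 = 29·386 − 123·91
1 = −123·477 + 152·386
1 = 152·4202 − 1339·477
1 = −1339·29891 + 9525·4202
1 = 9525·63984 − 20389·29891
1 = −20389·285827 + 91081·63984
1 = 91081·635638 − 202551·285827
1 = −202551·3464017 + 1103836·635638
So 635638·1103836 ≡ 1 (mod 3464017).

1103836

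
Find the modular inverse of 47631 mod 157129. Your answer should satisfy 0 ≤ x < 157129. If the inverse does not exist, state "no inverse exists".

Run Euclid on (157129, 47631):
157129 = 3*47631 + 14236
47631 = 3*14236 + 4923
14236 = 2*4923 + 4390
4923 = 1*4390 + 533
4390 = 8*533 + 126
533 = 4*126 + 29
126 = 4*29 + 10
29 = 2*10 + 9
10 = 1*9 + 1
9 = 9*1 + 0
The gcd is 1. Working backward:
1 = 10 − 9
1 = −29 + 3·10
1 = 3·126 − 13·29
1 = −13·533 + 55·126
1 = 55·4390 − 453·533
1 = −453·4923 + 508·4390
1 = 508·14236 − 1469·4923
1 = −1469·47631 + 4915·14236
1 = 4915·157129 − 16214·47631
Thus 47631·(-16214) ≡ 1 (mod 157129); reducing, -16214 mod 157129 = 140915.

140915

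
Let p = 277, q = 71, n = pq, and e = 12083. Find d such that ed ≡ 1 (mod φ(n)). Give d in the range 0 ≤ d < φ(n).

φ(n) = (p−1)(q−1) = 276·70 = 19320.
Need d with 12083·d ≡ 1 (mod 19320). Apply the extended Euclidean algorithm:
19320 = 1*12083 + 7237
12083 = 1*7237 + 4846
7237 = 1*4846 + 2391
4846 = 2*2391 + 64
2391 = 37*64 + 23
64 = 2*23 + 18
23 = 1*18 + 5
18 = 3*5 + 3
5 = 1*3 + 2
3 = 1*2 + 1
2 = 2*1 + 0
Back-substitute:
1 = 3 − 2
1 = −5 + 2·3
1 = 2·18 − 7·5
1 = −7·23 + 9·18
1 = 9·64 − 25·23
1 = −25·2391 + 934·64
1 = 934·4846 − 1893·2391
1 = −1893·7237 + 2827·4846
1 = 2827·12083 − 4720·7237
1 = −4720·19320 + 7547·12083
So 12083·7547 ≡ 1 (mod 19320), hence d = 7547.

7547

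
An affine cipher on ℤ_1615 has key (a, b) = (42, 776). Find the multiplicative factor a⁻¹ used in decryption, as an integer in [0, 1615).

Extended Euclidean algorithm:
1615 = 38·42 + 19
42 = 2·19 + 4
19 = 4·4 + 3
4 = 1·3 + 1
3 = 3·1 + 0
The gcd is 1. Working backward:
1 = 4 − 3
1 = −19 + 5·4
1 = 5·42 − 11·19
1 = −11·1615 + 423·42
So 42·423 ≡ 1 (mod 1615).

423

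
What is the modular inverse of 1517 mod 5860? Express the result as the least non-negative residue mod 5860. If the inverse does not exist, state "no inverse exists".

Run Euclid on (5860, 1517):
5860 = 3*1517 + 1309
1517 = 1*1309 + 208
1309 = 6*208 + 61
208 = 3*61 + 25
61 = 2*25 + 11
25 = 2*11 + 3
11 = 3*3 + 2
3 = 1*2 + 1
2 = 2*1 + 0
Since gcd(1517, 5860) = 1, back-substitute to write 1 as a combination:
1 = 3 − 2
1 = −11 + 4·3
1 = 4·25 − 9·11
1 = −9·61 + 22·25
1 = 22·208 − 75·61
1 = −75·1309 + 472·208
1 = 472·1517 − 547·1309
1 = −547·5860 + 2113·1517
So 1517·2113 ≡ 1 (mod 5860).

2113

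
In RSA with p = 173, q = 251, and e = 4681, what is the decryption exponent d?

φ(n) = (p−1)(q−1) = 172·250 = 43000.
Need d with 4681·d ≡ 1 (mod 43000). Apply the extended Euclidean algorithm:
43000 = 9*4681 + 871
4681 = 5*871 + 326
871 = 2*326 + 219
326 = 1*219 + 107
219 = 2*107 + 5
107 = 21*5 + 2
5 = 2*2 + 1
2 = 2*1 + 0
Back-substitute:
1 = 5 − 2·2
1 = −2·107 + 43·5
1 = 43·219 − 88·107
1 = −88·326 + 131·219
1 = 131·871 − 350·326
1 = −350·4681 + 1881·871
1 = 1881·43000 − 17279·4681
So 4681·(-17279) ≡ 1 (mod 43000), hence d ≡ -17279 ≡ 25721 (mod 43000).

25721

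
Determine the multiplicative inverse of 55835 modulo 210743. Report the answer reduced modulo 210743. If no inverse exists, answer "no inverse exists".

no inverse exists

Compute gcd(55835, 210743):
210743 = 3×55835 + 43238
55835 = 1×43238 + 12597
43238 = 3×12597 + 5447
12597 = 2×5447 + 1703
5447 = 3×1703 + 338
1703 = 5×338 + 13
338 = 26×13 + 0
The gcd is 13, not 1, hence no inverse exists.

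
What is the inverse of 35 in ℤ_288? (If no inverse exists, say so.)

Apply the Euclidean algorithm to 288 and 35:
288 = 8*35 + 8
35 = 4*8 + 3
8 = 2*3 + 2
3 = 1*2 + 1
2 = 2*1 + 0
gcd = 1, so the inverse exists. Back-substitute:
1 = 3 − 2
1 = −8 + 3·3
1 = 3·35 − 13·8
1 = −13·288 + 107·35
So 35·107 ≡ 1 (mod 288).

107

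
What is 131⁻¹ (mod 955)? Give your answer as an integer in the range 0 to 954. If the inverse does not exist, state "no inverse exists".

226

Apply the Euclidean algorithm to 955 and 131:
955 = 7·131 + 38
131 = 3·38 + 17
38 = 2·17 + 4
17 = 4·4 + 1
4 = 4·1 + 0
The gcd is 1. Working backward:
1 = 17 − 4·4
1 = −4·38 + 9·17
1 = 9·131 − 31·38
1 = −31·955 + 226·131
So 131·226 ≡ 1 (mod 955).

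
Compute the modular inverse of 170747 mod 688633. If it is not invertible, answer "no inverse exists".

24154

Apply the Euclidean algorithm to 688633 and 170747:
688633 = 4·170747 + 5645
170747 = 30·5645 + 1397
5645 = 4·1397 + 57
1397 = 24·57 + 29
57 = 1·29 + 28
29 = 1·28 + 1
28 = 28·1 + 0
Since gcd(170747, 688633) = 1, back-substitute to write 1 as a combination:
1 = 29 − 28
1 = −57 + 2·29
1 = 2·1397 − 49·57
1 = −49·5645 + 198·1397
1 = 198·170747 − 5989·5645
1 = −5989·688633 + 24154·170747
So 170747·24154 ≡ 1 (mod 688633).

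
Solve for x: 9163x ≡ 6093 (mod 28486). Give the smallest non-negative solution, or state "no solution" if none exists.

First find gcd(9163, 28486):
28486 = 3·9163 + 997
9163 = 9·997 + 190
997 = 5·190 + 47
190 = 4·47 + 2
47 = 23·2 + 1
2 = 2·1 + 0
gcd = 1, so a unique solution mod 28486 exists.
Back-substitute for the Bézout coefficients:
1 = 47 − 23·2
1 = −23·190 + 93·47
1 = 93·997 − 488·190
1 = −488·9163 + 4485·997
1 = 4485·28486 − 13943·9163
So 9163·(-13943) ≡ 1 (mod 28486), giving 9163⁻¹ ≡ 14543.
x ≡ 9163⁻¹·6093 ≡ 14543·6093 ≡ 19039 (mod 28486).

19039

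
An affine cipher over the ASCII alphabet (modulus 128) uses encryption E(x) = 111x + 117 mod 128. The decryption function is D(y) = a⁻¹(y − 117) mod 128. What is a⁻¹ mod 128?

15

Run Euclid on (128, 111):
128 = 1×111 + 17
111 = 6×17 + 9
17 = 1×9 + 8
9 = 1×8 + 1
8 = 8×1 + 0
The gcd is 1. Working backward:
1 = 9 − 8
1 = −17 + 2·9
1 = 2·111 − 13·17
1 = −13·128 + 15·111
So 111·15 ≡ 1 (mod 128).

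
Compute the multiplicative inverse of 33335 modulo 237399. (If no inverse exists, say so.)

187448

Apply the Euclidean algorithm to 237399 and 33335:
237399 = 7×33335 + 4054
33335 = 8×4054 + 903
4054 = 4×903 + 442
903 = 2×442 + 19
442 = 23×19 + 5
19 = 3×5 + 4
5 = 1×4 + 1
4 = 4×1 + 0
The gcd is 1. Working backward:
1 = 5 − 4
1 = −19 + 4·5
1 = 4·442 − 93·19
1 = −93·903 + 190·442
1 = 190·4054 − 853·903
1 = −853·33335 + 7014·4054
1 = 7014·237399 − 49951·33335
Hence 33335⁻¹ ≡ -49951 ≡ 187448 (mod 237399).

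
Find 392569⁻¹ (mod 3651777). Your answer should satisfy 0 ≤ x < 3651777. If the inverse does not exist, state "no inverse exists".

Apply the Euclidean algorithm to 3651777 and 392569:
3651777 = 9*392569 + 118656
392569 = 3*118656 + 36601
118656 = 3*36601 + 8853
36601 = 4*8853 + 1189
8853 = 7*1189 + 530
1189 = 2*530 + 129
530 = 4*129 + 14
129 = 9*14 + 3
14 = 4*3 + 2
3 = 1*2 + 1
2 = 2*1 + 0
Since gcd(392569, 3651777) = 1, back-substitute to write 1 as a combination:
1 = 3 − 2
1 = −14 + 5·3
1 = 5·129 − 46·14
1 = −46·530 + 189·129
1 = 189·1189 − 424·530
1 = −424·8853 + 3157·1189
1 = 3157·36601 − 13052·8853
1 = −13052·118656 + 42313·36601
1 = 42313·392569 − 139991·118656
1 = −139991·3651777 + 1302232·392569
So 392569·1302232 ≡ 1 (mod 3651777).

1302232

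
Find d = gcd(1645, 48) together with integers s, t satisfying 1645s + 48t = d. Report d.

1

Apply Euclid's algorithm to 1645 and 48:
1645 = 34*48 + 13
48 = 3*13 + 9
13 = 1*9 + 4
9 = 2*4 + 1
4 = 4*1 + 0
gcd(1645, 48) = 1.
Express as a combination:
1 = 9 − 2·4
1 = −2·13 + 3·9
1 = 3·48 − 11·13
1 = −11·1645 + 377·48
So 1 = (-11)·1645 + (377)·48.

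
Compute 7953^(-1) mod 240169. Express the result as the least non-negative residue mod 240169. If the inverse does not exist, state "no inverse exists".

Extended Euclidean algorithm:
240169 = 30·7953 + 1579
7953 = 5·1579 + 58
1579 = 27·58 + 13
58 = 4·13 + 6
13 = 2·6 + 1
6 = 6·1 + 0
Since gcd(7953, 240169) = 1, back-substitute to write 1 as a combination:
1 = 13 − 2·6
1 = −2·58 + 9·13
1 = 9·1579 − 245·58
1 = −245·7953 + 1234·1579
1 = 1234·240169 − 37265·7953
Hence 7953⁻¹ ≡ -37265 ≡ 202904 (mod 240169).

202904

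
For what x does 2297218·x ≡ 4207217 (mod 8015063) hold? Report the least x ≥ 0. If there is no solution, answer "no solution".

First find gcd(2297218, 8015063):
8015063 = 3*2297218 + 1123409
2297218 = 2*1123409 + 50400
1123409 = 22*50400 + 14609
50400 = 3*14609 + 6573
14609 = 2*6573 + 1463
6573 = 4*1463 + 721
1463 = 2*721 + 21
721 = 34*21 + 7
21 = 3*7 + 0
gcd = 7 and 7 | 4207217, so solutions exist. Divide through by 7: 328174x ≡ 601031 (mod 1145009).
Now find 328174⁻¹ mod 1145009:
1145009 = 3·328174 + 160487
328174 = 2·160487 + 7200
160487 = 22·7200 + 2087
7200 = 3·2087 + 939
2087 = 2·939 + 209
939 = 4·209 + 103
209 = 2·103 + 3
103 = 34·3 + 1
3 = 3·1 + 0
Back-substitute:
1 = 103 − 34·3
1 = −34·209 + 69·103
1 = 69·939 − 310·209
1 = −310·2087 + 689·939
1 = 689·7200 − 2377·2087
1 = −2377·160487 + 52983·7200
1 = 52983·328174 − 108343·160487
1 = −108343·1145009 + 378012·328174
So 328174⁻¹ ≡ 378012 (mod 1145009).
Then x ≡ 378012·601031 ≡ 809565 (mod 1145009); the smallest non-negative solution is x = 809565.

809565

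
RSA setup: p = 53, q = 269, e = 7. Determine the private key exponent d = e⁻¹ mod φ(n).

1991

φ(n) = (p−1)(q−1) = 52·268 = 13936.
Need d with 7·d ≡ 1 (mod 13936). Apply the extended Euclidean algorithm:
13936 = 1990*7 + 6
7 = 1*6 + 1
6 = 6*1 + 0
Back-substitute:
1 = 7 − 6
1 = −13936 + 1991·7
So 7·1991 ≡ 1 (mod 13936), hence d = 1991.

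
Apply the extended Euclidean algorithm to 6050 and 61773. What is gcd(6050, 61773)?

Repeated division:
61773 = 10·6050 + 1273
6050 = 4·1273 + 958
1273 = 1·958 + 315
958 = 3·315 + 13
315 = 24·13 + 3
13 = 4·3 + 1
3 = 3·1 + 0
gcd(6050, 61773) = 1.
Back-substituting:
1 = 13 − 4·3
1 = −4·315 + 97·13
1 = 97·958 − 295·315
1 = −295·1273 + 392·958
1 = 392·6050 − 1863·1273
1 = −1863·61773 + 19022·6050
So 1 = (-1863)·61773 + (19022)·6050.

1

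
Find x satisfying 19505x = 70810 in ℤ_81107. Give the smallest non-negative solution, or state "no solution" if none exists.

First find gcd(19505, 81107):
81107 = 4·19505 + 3087
19505 = 6·3087 + 983
3087 = 3·983 + 138
983 = 7·138 + 17
138 = 8·17 + 2
17 = 8·2 + 1
2 = 2·1 + 0
gcd = 1, so a unique solution mod 81107 exists.
Back-substitute for the Bézout coefficients:
1 = 17 − 8·2
1 = −8·138 + 65·17
1 = 65·983 − 463·138
1 = −463·3087 + 1454·983
1 = 1454·19505 − 9187·3087
1 = −9187·81107 + 38202·19505
So 19505·(38202) ≡ 1 (mod 81107), giving 19505⁻¹ ≡ 38202.
x ≡ 19505⁻¹·70810 ≡ 38202·70810 ≡ 2956 (mod 81107).

2956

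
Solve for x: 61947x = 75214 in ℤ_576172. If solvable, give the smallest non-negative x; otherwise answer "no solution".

318590

First find gcd(61947, 576172):
576172 = 9*61947 + 18649
61947 = 3*18649 + 6000
18649 = 3*6000 + 649
6000 = 9*649 + 159
649 = 4*159 + 13
159 = 12*13 + 3
13 = 4*3 + 1
3 = 3*1 + 0
gcd = 1, so a unique solution mod 576172 exists.
Back-substitute for the Bézout coefficients:
1 = 13 − 4·3
1 = −4·159 + 49·13
1 = 49·649 − 200·159
1 = −200·6000 + 1849·649
1 = 1849·18649 − 5747·6000
1 = −5747·61947 + 19090·18649
1 = 19090·576172 − 177557·61947
So 61947·(-177557) ≡ 1 (mod 576172), giving 61947⁻¹ ≡ 398615.
x ≡ 61947⁻¹·75214 ≡ 398615·75214 ≡ 318590 (mod 576172).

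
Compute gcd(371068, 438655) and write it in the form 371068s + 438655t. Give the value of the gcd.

Repeated division:
438655 = 1*371068 + 67587
371068 = 5*67587 + 33133
67587 = 2*33133 + 1321
33133 = 25*1321 + 108
1321 = 12*108 + 25
108 = 4*25 + 8
25 = 3*8 + 1
8 = 8*1 + 0
gcd(371068, 438655) = 1.
Working backward:
1 = 25 − 3·8
1 = −3·108 + 13·25
1 = 13·1321 − 159·108
1 = −159·33133 + 3988·1321
1 = 3988·67587 − 8135·33133
1 = −8135·371068 + 44663·67587
1 = 44663·438655 − 52798·371068
So 1 = (44663)·438655 + (-52798)·371068.

1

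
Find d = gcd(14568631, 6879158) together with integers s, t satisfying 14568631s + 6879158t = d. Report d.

Repeated division:
14568631 = 2·6879158 + 810315
6879158 = 8·810315 + 396638
810315 = 2·396638 + 17039
396638 = 23·17039 + 4741
17039 = 3·4741 + 2816
4741 = 1·2816 + 1925
2816 = 1·1925 + 891
1925 = 2·891 + 143
891 = 6·143 + 33
143 = 4·33 + 11
33 = 3·11 + 0
gcd(14568631, 6879158) = 11.
Back-substituting:
11 = 143 − 4·33
11 = −4·891 + 25·143
11 = 25·1925 − 54·891
11 = −54·2816 + 79·1925
11 = 79·4741 − 133·2816
11 = −133·17039 + 478·4741
11 = 478·396638 − 11127·17039
11 = −11127·810315 + 22732·396638
11 = 22732·6879158 − 192983·810315
11 = −192983·14568631 + 408698·6879158
So 11 = (-192983)·14568631 + (408698)·6879158.

11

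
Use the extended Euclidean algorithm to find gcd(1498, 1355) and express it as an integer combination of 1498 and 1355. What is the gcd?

Euclidean algorithm:
1498 = 1·1355 + 143
1355 = 9·143 + 68
143 = 2·68 + 7
68 = 9·7 + 5
7 = 1·5 + 2
5 = 2·2 + 1
2 = 2·1 + 0
gcd(1498, 1355) = 1.
Express as a combination:
1 = 5 − 2·2
1 = −2·7 + 3·5
1 = 3·68 − 29·7
1 = −29·143 + 61·68
1 = 61·1355 − 578·143
1 = −578·1498 + 639·1355
So 1 = (-578)·1498 + (639)·1355.

1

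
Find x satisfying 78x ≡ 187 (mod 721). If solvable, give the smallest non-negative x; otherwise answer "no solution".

First find gcd(78, 721):
721 = 9×78 + 19
78 = 4×19 + 2
19 = 9×2 + 1
2 = 2×1 + 0
gcd = 1, so a unique solution mod 721 exists.
Back-substitute for the Bézout coefficients:
1 = 19 − 9·2
1 = −9·78 + 37·19
1 = 37·721 − 342·78
So 78·(-342) ≡ 1 (mod 721), giving 78⁻¹ ≡ 379.
x ≡ 78⁻¹·187 ≡ 379·187 ≡ 215 (mod 721).

215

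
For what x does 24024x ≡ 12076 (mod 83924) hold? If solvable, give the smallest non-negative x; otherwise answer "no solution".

First find gcd(24024, 83924):
83924 = 3*24024 + 11852
24024 = 2*11852 + 320
11852 = 37*320 + 12
320 = 26*12 + 8
12 = 1*8 + 4
8 = 2*4 + 0
gcd = 4 and 4 | 12076, so solutions exist. Divide through by 4: 6006x ≡ 3019 (mod 20981).
Now find 6006⁻¹ mod 20981:
20981 = 3·6006 + 2963
6006 = 2·2963 + 80
2963 = 37·80 + 3
80 = 26·3 + 2
3 = 1·2 + 1
2 = 2·1 + 0
Back-substitute:
1 = 3 − 2
1 = −80 + 27·3
1 = 27·2963 − 1000·80
1 = −1000·6006 + 2027·2963
1 = 2027·20981 − 7081·6006
So 6006·(-7081) ≡ 1 (mod 20981), i.e. 6006⁻¹ ≡ 13900.
Then x ≡ 13900·3019 ≡ 2100 (mod 20981); the smallest non-negative solution is x = 2100.

2100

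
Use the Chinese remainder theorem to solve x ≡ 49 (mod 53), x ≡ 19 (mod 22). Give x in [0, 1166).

261

Write x = 49 + 53·k. Then 53·k ≡ 19 − 49 ≡ 14 (mod 22).
Need 53⁻¹ mod 22. Extended Euclid on (22, 9):
22 = 2×9 + 4
9 = 2×4 + 1
4 = 4×1 + 0
Back-substitute:
1 = 9 − 2·4
1 = −2·22 + 5·9
53⁻¹ ≡ 5 (mod 22), so k ≡ 5·14 ≡ 4 (mod 22).
x = 49 + 53·4 = 261.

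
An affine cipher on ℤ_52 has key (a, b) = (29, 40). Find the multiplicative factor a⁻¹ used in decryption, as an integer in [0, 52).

Run Euclid on (52, 29):
52 = 1×29 + 23
29 = 1×23 + 6
23 = 3×6 + 5
6 = 1×5 + 1
5 = 5×1 + 0
Since gcd(29, 52) = 1, back-substitute to write 1 as a combination:
1 = 6 − 5
1 = −23 + 4·6
1 = 4·29 − 5·23
1 = −5·52 + 9·29
So 29·9 ≡ 1 (mod 52).

9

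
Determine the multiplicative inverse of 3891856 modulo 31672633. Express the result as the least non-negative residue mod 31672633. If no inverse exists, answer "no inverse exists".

gcd(31672633, 3891856) by repeated division:
31672633 = 8·3891856 + 537785
3891856 = 7·537785 + 127361
537785 = 4·127361 + 28341
127361 = 4·28341 + 13997
28341 = 2·13997 + 347
13997 = 40·347 + 117
347 = 2·117 + 113
117 = 1·113 + 4
113 = 28·4 + 1
4 = 4·1 + 0
gcd = 1, so the inverse exists. Back-substitute:
1 = 113 − 28·4
1 = −28·117 + 29·113
1 = 29·347 − 86·117
1 = −86·13997 + 3469·347
1 = 3469·28341 − 7024·13997
1 = −7024·127361 + 31565·28341
1 = 31565·537785 − 133284·127361
1 = −133284·3891856 + 964553·537785
1 = 964553·31672633 − 7849708·3891856
So 3891856·(-7849708) ≡ 1 (mod 31672633), and -7849708 ≡ 23822925 (mod 31672633).

23822925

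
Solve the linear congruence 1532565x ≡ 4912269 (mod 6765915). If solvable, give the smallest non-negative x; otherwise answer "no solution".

gcd(1532565, 6765915):
6765915 = 4×1532565 + 635655
1532565 = 2×635655 + 261255
635655 = 2×261255 + 113145
261255 = 2×113145 + 34965
113145 = 3×34965 + 8250
34965 = 4×8250 + 1965
8250 = 4×1965 + 390
1965 = 5×390 + 15
390 = 26×15 + 0
gcd = 15, but 15 ∤ 4912269, so the congruence has no solution.

no solution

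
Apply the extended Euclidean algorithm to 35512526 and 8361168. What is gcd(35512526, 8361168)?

Repeated division:
35512526 = 4×8361168 + 2067854
8361168 = 4×2067854 + 89752
2067854 = 23×89752 + 3558
89752 = 25×3558 + 802
3558 = 4×802 + 350
802 = 2×350 + 102
350 = 3×102 + 44
102 = 2×44 + 14
44 = 3×14 + 2
14 = 7×2 + 0
gcd(35512526, 8361168) = 2.
Back-substituting:
2 = 44 − 3·14
2 = −3·102 + 7·44
2 = 7·350 − 24·102
2 = −24·802 + 55·350
2 = 55·3558 − 244·802
2 = −244·89752 + 6155·3558
2 = 6155·2067854 − 141809·89752
2 = −141809·8361168 + 573391·2067854
2 = 573391·35512526 − 2435373·8361168
So 2 = (573391)·35512526 + (-2435373)·8361168.

2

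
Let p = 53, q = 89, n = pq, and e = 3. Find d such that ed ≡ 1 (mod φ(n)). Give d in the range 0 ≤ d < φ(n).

φ(n) = (p−1)(q−1) = 52·88 = 4576.
Need d with 3·d ≡ 1 (mod 4576). Apply the extended Euclidean algorithm:
4576 = 1525*3 + 1
3 = 3*1 + 0
Back-substitute:
1 = 4576 − 1525·3
So 3·(-1525) ≡ 1 (mod 4576), hence d ≡ -1525 ≡ 3051 (mod 4576).

3051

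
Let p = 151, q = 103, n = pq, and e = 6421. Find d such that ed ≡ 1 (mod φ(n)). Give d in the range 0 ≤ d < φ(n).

6181

φ(n) = (p−1)(q−1) = 150·102 = 15300.
Need d with 6421·d ≡ 1 (mod 15300). Apply the extended Euclidean algorithm:
15300 = 2·6421 + 2458
6421 = 2·2458 + 1505
2458 = 1·1505 + 953
1505 = 1·953 + 552
953 = 1·552 + 401
552 = 1·401 + 151
401 = 2·151 + 99
151 = 1·99 + 52
99 = 1·52 + 47
52 = 1·47 + 5
47 = 9·5 + 2
5 = 2·2 + 1
2 = 2·1 + 0
Back-substitute:
1 = 5 − 2·2
1 = −2·47 + 19·5
1 = 19·52 − 21·47
1 = −21·99 + 40·52
1 = 40·151 − 61·99
1 = −61·401 + 162·151
1 = 162·552 − 223·401
1 = −223·953 + 385·552
1 = 385·1505 − 608·953
1 = −608·2458 + 993·1505
1 = 993·6421 − 2594·2458
1 = −2594·15300 + 6181·6421
So 6421·6181 ≡ 1 (mod 15300), hence d = 6181.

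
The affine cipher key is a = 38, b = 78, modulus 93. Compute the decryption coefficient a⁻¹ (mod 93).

Apply the Euclidean algorithm to 93 and 38:
93 = 2·38 + 17
38 = 2·17 + 4
17 = 4·4 + 1
4 = 4·1 + 0
gcd = 1, so the inverse exists. Back-substitute:
1 = 17 − 4·4
1 = −4·38 + 9·17
1 = 9·93 − 22·38
So 38·(-22) ≡ 1 (mod 93), and -22 ≡ 71 (mod 93).

71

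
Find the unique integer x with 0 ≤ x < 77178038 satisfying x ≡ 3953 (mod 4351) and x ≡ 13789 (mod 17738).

29068633

Write x = 3953 + 4351·k. Then 4351·k ≡ 13789 − 3953 ≡ 9836 (mod 17738).
Need 4351⁻¹ mod 17738. Extended Euclid on (17738, 4351):
17738 = 4·4351 + 334
4351 = 13·334 + 9
334 = 37·9 + 1
9 = 9·1 + 0
Back-substitute:
1 = 334 − 37·9
1 = −37·4351 + 482·334
1 = 482·17738 − 1965·4351
4351⁻¹ ≡ 15773 (mod 17738), so k ≡ 15773·9836 ≡ 6680 (mod 17738).
x = 3953 + 4351·6680 = 29068633.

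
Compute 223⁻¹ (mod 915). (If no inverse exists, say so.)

517

Apply the Euclidean algorithm to 915 and 223:
915 = 4×223 + 23
223 = 9×23 + 16
23 = 1×16 + 7
16 = 2×7 + 2
7 = 3×2 + 1
2 = 2×1 + 0
Since gcd(223, 915) = 1, back-substitute to write 1 as a combination:
1 = 7 − 3·2
1 = −3·16 + 7·7
1 = 7·23 − 10·16
1 = −10·223 + 97·23
1 = 97·915 − 398·223
So 223·(-398) ≡ 1 (mod 915), and -398 ≡ 517 (mod 915).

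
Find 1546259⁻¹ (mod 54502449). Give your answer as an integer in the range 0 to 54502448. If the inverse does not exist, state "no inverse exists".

Run Euclid on (54502449, 1546259):
54502449 = 35·1546259 + 383384
1546259 = 4·383384 + 12723
383384 = 30·12723 + 1694
12723 = 7·1694 + 865
1694 = 1·865 + 829
865 = 1·829 + 36
829 = 23·36 + 1
36 = 36·1 + 0
gcd = 1, so the inverse exists. Back-substitute:
1 = 829 − 23·36
1 = −23·865 + 24·829
1 = 24·1694 − 47·865
1 = −47·12723 + 353·1694
1 = 353·383384 − 10637·12723
1 = −10637·1546259 + 42901·383384
1 = 42901·54502449 − 1512172·1546259
Thus 1546259·(-1512172) ≡ 1 (mod 54502449); reducing, -1512172 mod 54502449 = 52990277.

52990277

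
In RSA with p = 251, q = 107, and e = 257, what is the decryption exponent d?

φ(n) = (p−1)(q−1) = 250·106 = 26500.
Need d with 257·d ≡ 1 (mod 26500). Apply the extended Euclidean algorithm:
26500 = 103×257 + 29
257 = 8×29 + 25
29 = 1×25 + 4
25 = 6×4 + 1
4 = 4×1 + 0
Back-substitute:
1 = 25 − 6·4
1 = −6·29 + 7·25
1 = 7·257 − 62·29
1 = −62·26500 + 6393·257
So 257·6393 ≡ 1 (mod 26500), hence d = 6393.

6393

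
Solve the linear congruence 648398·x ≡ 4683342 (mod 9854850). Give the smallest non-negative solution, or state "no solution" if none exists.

3404379

First find gcd(648398, 9854850):
9854850 = 15×648398 + 128880
648398 = 5×128880 + 3998
128880 = 32×3998 + 944
3998 = 4×944 + 222
944 = 4×222 + 56
222 = 3×56 + 54
56 = 1×54 + 2
54 = 27×2 + 0
gcd = 2 and 2 | 4683342, so solutions exist. Divide through by 2: 324199x ≡ 2341671 (mod 4927425).
Now find 324199⁻¹ mod 4927425:
4927425 = 15×324199 + 64440
324199 = 5×64440 + 1999
64440 = 32×1999 + 472
1999 = 4×472 + 111
472 = 4×111 + 28
111 = 3×28 + 27
28 = 1×27 + 1
27 = 27×1 + 0
Back-substitute:
1 = 28 − 27
1 = −111 + 4·28
1 = 4·472 − 17·111
1 = −17·1999 + 72·472
1 = 72·64440 − 2321·1999
1 = −2321·324199 + 11677·64440
1 = 11677·4927425 − 177476·324199
So 324199·(-177476) ≡ 1 (mod 4927425), i.e. 324199⁻¹ ≡ 4749949.
Then x ≡ 4749949·2341671 ≡ 3404379 (mod 4927425); the smallest non-negative solution is x = 3404379.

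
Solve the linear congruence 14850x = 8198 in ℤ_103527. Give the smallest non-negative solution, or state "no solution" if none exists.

gcd(14850, 103527):
103527 = 6·14850 + 14427
14850 = 1·14427 + 423
14427 = 34·423 + 45
423 = 9·45 + 18
45 = 2·18 + 9
18 = 2·9 + 0
gcd = 9, but 9 ∤ 8198, so the congruence has no solution.

no solution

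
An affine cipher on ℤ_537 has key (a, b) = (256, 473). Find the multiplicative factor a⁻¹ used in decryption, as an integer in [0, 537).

Apply the Euclidean algorithm to 537 and 256:
537 = 2*256 + 25
256 = 10*25 + 6
25 = 4*6 + 1
6 = 6*1 + 0
The gcd is 1. Working backward:
1 = 25 − 4·6
1 = −4·256 + 41·25
1 = 41·537 − 86·256
Hence 256⁻¹ ≡ -86 ≡ 451 (mod 537).

451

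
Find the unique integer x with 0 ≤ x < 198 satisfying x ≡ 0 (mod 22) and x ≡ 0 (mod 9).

Write x = 0 + 22·k. Then 22·k ≡ 0 − 0 ≡ 0 (mod 9).
Need 22⁻¹ mod 9. Extended Euclid on (9, 4):
9 = 2×4 + 1
4 = 4×1 + 0
Back-substitute:
1 = 9 − 2·4
22⁻¹ ≡ 7 (mod 9), so k ≡ 7·0 ≡ 0 (mod 9).
x = 0 + 22·0 = 0.

0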